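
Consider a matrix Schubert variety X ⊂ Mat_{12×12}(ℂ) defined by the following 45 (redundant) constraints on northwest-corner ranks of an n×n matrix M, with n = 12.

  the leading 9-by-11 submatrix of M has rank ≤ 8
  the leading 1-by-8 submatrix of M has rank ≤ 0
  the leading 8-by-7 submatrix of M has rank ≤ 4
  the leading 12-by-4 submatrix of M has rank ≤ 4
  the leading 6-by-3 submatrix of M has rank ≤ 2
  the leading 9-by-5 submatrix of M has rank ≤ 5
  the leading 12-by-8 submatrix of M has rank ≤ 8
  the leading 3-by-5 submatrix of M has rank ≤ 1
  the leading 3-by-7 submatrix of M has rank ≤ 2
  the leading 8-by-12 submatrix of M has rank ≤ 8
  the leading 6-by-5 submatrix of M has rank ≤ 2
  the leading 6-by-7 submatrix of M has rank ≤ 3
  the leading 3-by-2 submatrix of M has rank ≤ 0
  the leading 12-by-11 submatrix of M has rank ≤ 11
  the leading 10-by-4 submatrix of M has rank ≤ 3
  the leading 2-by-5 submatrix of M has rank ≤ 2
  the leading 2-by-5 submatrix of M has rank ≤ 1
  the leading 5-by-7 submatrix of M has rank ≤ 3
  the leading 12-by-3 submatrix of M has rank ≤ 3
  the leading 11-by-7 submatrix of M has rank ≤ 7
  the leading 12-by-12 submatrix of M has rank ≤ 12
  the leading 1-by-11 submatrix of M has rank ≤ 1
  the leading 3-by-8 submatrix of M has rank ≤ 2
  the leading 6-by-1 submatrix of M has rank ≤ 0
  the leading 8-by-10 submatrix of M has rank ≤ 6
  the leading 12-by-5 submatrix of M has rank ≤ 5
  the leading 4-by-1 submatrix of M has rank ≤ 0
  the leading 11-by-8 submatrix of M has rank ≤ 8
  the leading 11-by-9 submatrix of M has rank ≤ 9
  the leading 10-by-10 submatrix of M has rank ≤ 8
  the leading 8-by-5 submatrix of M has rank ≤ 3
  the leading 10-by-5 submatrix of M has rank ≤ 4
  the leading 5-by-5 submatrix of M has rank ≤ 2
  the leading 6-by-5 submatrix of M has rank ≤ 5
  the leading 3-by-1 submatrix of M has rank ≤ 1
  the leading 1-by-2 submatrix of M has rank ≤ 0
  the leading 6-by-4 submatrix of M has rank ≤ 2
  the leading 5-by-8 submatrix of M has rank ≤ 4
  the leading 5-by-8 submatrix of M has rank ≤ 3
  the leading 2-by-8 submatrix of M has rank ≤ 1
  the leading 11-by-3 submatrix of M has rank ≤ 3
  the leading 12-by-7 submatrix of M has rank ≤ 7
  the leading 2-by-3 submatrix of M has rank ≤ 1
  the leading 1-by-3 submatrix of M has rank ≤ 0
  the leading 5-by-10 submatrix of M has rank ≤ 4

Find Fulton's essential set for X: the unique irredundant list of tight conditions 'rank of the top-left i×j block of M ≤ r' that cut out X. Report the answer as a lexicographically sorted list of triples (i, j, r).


Computing R[i][j] = min implied NW-rank bound (n=12, 45 conditions):

  R[1]: 0 0 0 0 0 0 0 0 1 1 1 1
  R[2]: 0 0 1 1 1 1 1 1 2 2 2 2
  R[3]: 0 0 1 1 1 2 2 2 3 3 3 3
  R[4]: 0 1 2 2 2 3 3 3 4 4 4 4
  R[5]: 0 1 2 2 2 3 3 3 4 4 5 5
  R[6]: 0 1 2 2 2 3 3 4 5 5 6 6
  R[7]: 1 2 3 3 3 4 4 5 6 6 7 7
  R[8]: 1 2 3 3 3 4 4 5 6 6 7 8
  R[9]: 1 2 3 3 4 5 5 6 7 7 8 9
  R[10]: 1 2 3 3 4 5 6 7 8 8 9 10
  R[11]: 1 2 3 4 5 6 7 8 9 9 10 11
  R[12]: 1 2 3 4 5 6 7 8 9 10 11 12

so w = (9, 3, 6, 2, 11, 8, 1, 12, 5, 7, 4, 10).

D(w) has 31 cells with 12 SE-corners; essential set:

[(1, 8, 0), (3, 2, 0), (3, 5, 1), (5, 8, 3), (5, 10, 4), (6, 1, 0), (6, 5, 2), (6, 7, 3), (8, 5, 3), (8, 7, 4), (8, 10, 6), (10, 4, 3)]


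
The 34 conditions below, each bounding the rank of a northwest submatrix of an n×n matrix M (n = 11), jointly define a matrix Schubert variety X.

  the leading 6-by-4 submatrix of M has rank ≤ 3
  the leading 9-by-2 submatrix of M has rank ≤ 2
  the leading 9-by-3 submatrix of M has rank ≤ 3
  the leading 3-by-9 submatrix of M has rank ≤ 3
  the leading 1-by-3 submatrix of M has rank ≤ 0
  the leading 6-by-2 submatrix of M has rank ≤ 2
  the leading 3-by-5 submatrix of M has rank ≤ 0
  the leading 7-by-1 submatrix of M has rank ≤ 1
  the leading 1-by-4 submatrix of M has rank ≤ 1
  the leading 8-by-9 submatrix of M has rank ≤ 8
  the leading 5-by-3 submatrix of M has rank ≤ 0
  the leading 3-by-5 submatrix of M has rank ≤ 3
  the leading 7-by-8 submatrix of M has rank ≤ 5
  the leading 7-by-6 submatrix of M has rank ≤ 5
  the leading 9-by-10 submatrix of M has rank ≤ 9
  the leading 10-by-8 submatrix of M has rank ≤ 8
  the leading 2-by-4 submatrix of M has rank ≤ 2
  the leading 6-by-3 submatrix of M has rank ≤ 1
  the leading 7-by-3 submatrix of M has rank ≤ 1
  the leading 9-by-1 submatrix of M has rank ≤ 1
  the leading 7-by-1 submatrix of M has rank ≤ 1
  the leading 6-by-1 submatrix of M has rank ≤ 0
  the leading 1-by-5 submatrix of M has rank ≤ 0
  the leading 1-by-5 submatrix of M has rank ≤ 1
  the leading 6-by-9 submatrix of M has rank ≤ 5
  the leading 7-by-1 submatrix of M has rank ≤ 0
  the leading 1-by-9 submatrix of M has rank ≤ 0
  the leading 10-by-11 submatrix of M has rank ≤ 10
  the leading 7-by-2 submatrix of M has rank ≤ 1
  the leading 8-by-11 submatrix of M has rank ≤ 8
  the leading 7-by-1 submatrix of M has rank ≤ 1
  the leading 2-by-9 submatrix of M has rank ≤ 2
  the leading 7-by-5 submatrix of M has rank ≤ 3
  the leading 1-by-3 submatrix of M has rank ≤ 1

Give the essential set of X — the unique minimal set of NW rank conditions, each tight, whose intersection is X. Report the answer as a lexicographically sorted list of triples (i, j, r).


Propagating the 34 rank bounds to every northwest block:

  0 0 0 0 0 0 0 0 0 1 1
  0 0 0 0 0 1 1 1 1 2 2
  0 0 0 0 0 1 2 2 2 3 3
  0 0 0 1 1 2 3 3 3 4 4
  0 0 0 1 2 3 4 4 4 5 5
  0 1 1 2 3 4 5 5 5 6 6
  0 1 1 2 3 4 5 5 6 7 7
  1 2 2 3 4 5 6 6 7 8 8
  1 2 3 4 5 6 7 7 8 9 9
  1 2 3 4 5 6 7 8 9 10 10
  1 2 3 4 5 6 7 8 9 10 11

hence w(1..11) = (10, 6, 7, 4, 5, 2, 9, 1, 3, 8, 11).

D(w) has 29 cells with 6 SE-corners; essential set:

[(1, 9, 0), (3, 5, 0), (5, 3, 0), (7, 1, 0), (7, 3, 1), (7, 8, 5)]


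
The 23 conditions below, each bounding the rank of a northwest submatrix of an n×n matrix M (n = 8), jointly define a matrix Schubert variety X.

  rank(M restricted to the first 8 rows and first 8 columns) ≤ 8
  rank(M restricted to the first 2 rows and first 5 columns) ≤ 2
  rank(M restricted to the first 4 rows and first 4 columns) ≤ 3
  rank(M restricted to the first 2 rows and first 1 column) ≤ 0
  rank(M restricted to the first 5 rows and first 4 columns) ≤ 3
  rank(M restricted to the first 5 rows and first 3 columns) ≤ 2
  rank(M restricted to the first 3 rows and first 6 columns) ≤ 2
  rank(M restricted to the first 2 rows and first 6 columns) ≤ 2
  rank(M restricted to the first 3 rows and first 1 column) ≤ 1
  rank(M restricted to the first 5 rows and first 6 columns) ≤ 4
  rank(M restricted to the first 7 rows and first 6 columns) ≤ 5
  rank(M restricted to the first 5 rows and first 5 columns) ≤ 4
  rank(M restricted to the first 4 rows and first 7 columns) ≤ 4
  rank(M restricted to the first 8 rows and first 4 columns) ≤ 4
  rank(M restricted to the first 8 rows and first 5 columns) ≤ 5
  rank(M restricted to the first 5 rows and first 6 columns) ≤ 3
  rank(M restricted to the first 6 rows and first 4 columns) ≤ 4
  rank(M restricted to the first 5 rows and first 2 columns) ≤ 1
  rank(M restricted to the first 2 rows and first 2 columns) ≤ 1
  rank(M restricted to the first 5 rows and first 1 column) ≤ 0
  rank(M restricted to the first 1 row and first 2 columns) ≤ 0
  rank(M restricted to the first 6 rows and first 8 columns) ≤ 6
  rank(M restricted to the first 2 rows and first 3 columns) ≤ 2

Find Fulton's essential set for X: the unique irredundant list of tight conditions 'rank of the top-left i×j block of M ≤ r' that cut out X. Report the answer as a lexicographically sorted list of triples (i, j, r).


Reconstructing r_w from the 23 given conditions:

  i=1: 0  0  1  1  1  1  1  1
  i=2: 0  1  2  2  2  2  2  2
  i=3: 0  1  2  2  2  2  3  3
  i=4: 0  1  2  3  3  3  4  4
  i=5: 0  1  2  3  3  3  4  5
  i=6: 1  2  3  4  4  4  5  6
  i=7: 1  2  3  4  5  5  6  7
  i=8: 1  2  3  4  5  6  7  8

hence w(1..8) = (3, 2, 7, 4, 8, 1, 5, 6).

ℓ(w)=11; the 4 essential cells (i,j,r):

[(1, 2, 0), (3, 6, 2), (5, 1, 0), (5, 6, 3)]


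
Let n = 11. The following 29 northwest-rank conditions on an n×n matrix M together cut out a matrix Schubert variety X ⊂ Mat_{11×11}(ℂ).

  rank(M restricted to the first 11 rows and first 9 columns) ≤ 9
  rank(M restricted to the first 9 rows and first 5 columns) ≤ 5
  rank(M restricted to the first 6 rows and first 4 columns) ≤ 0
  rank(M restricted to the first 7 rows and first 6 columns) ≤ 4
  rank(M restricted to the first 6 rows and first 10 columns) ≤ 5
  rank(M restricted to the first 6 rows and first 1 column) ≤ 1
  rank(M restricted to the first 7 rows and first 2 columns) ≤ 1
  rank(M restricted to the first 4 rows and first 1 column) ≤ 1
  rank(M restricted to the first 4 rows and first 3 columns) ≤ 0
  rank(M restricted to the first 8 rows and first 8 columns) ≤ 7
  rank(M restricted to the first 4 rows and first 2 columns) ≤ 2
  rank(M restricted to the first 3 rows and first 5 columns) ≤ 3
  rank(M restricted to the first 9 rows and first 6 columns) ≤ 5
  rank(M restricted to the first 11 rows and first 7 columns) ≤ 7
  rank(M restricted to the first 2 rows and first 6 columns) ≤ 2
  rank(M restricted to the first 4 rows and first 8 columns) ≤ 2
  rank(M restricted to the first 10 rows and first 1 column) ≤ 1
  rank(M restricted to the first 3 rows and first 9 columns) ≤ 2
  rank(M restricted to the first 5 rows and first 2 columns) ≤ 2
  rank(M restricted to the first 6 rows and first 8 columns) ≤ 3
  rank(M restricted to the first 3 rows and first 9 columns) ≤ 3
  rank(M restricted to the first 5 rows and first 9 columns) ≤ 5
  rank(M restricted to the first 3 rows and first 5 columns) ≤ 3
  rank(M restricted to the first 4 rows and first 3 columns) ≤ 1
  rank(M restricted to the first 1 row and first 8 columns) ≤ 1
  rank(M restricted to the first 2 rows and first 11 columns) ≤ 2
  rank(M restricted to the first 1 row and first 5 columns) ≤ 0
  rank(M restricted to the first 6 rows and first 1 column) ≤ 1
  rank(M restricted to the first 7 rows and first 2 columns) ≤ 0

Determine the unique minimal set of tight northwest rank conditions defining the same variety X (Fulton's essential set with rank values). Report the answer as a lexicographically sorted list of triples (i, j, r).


Propagating the 29 rank bounds to every northwest block:

  0 0 0 0 0 1 1 1 1 1 1
  0 0 0 0 1 2 2 2 2 2 2
  0 0 0 0 1 2 2 2 2 3 3
  0 0 0 0 1 2 2 2 3 4 4
  0 0 0 0 1 2 3 3 4 5 5
  0 0 0 0 1 2 3 3 4 5 6
  0 0 1 1 2 3 4 4 5 6 7
  1 1 2 2 3 4 5 5 6 7 8
  1 2 3 3 4 5 6 6 7 8 9
  1 2 3 4 5 6 7 7 8 9 10
  1 2 3 4 5 6 7 8 9 10 11

so w = (6, 5, 10, 9, 7, 11, 3, 1, 2, 4, 8).

D(w) has 33 cells with 6 SE-corners; essential set:

[(1, 5, 0), (3, 9, 2), (4, 8, 2), (6, 4, 0), (6, 8, 3), (7, 2, 0)]


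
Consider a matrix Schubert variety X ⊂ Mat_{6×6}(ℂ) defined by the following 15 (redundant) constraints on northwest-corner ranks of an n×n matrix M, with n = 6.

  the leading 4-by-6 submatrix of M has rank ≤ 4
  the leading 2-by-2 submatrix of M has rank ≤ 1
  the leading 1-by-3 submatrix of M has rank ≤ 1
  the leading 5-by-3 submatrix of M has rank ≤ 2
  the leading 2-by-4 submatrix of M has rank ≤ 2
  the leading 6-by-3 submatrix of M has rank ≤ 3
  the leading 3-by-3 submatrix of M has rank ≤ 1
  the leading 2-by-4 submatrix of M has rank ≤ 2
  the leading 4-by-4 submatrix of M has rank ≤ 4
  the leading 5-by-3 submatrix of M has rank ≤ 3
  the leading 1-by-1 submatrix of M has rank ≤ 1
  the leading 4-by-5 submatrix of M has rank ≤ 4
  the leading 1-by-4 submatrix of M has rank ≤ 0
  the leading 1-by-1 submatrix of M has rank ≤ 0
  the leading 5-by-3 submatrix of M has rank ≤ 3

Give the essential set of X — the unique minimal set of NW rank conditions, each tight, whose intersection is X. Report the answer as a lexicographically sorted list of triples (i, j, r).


Rank table r_w(6×6) implied by the 15 constraints:

  0 0 0 0 1 1
  1 1 1 1 2 2
  1 1 1 2 3 3
  1 2 2 3 4 4
  1 2 2 3 4 5
  1 2 3 4 5 6

so w = (5, 1, 4, 2, 6, 3).

Fulton essential set (3 of the 7 Rothe cells):

[(1, 4, 0), (3, 3, 1), (5, 3, 2)]


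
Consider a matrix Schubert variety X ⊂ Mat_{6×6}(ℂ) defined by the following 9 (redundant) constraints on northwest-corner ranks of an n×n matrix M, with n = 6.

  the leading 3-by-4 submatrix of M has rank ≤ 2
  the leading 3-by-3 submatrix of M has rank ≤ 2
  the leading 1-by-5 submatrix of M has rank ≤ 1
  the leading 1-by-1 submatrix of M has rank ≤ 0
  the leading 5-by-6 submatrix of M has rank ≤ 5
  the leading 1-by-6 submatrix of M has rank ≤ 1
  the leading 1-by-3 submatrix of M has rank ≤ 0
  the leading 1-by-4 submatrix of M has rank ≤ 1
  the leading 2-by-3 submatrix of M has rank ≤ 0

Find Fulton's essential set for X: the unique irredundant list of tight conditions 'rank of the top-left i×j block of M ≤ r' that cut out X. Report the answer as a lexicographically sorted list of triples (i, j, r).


Recovering R(i,j) via the rank-extension bound from the 9 conditions:

  i=1: 0, 0, 0, 1, 1, 1
  i=2: 0, 0, 0, 1, 2, 2
  i=3: 1, 1, 1, 2, 3, 3
  i=4: 1, 2, 2, 3, 4, 4
  i=5: 1, 2, 3, 4, 5, 5
  i=6: 1, 2, 3, 4, 5, 6

so w = (4, 5, 1, 2, 3, 6).

Rothe diagram D(w) (6 cells), 1 SE-corner (essential condition):

[(2, 3, 0)]


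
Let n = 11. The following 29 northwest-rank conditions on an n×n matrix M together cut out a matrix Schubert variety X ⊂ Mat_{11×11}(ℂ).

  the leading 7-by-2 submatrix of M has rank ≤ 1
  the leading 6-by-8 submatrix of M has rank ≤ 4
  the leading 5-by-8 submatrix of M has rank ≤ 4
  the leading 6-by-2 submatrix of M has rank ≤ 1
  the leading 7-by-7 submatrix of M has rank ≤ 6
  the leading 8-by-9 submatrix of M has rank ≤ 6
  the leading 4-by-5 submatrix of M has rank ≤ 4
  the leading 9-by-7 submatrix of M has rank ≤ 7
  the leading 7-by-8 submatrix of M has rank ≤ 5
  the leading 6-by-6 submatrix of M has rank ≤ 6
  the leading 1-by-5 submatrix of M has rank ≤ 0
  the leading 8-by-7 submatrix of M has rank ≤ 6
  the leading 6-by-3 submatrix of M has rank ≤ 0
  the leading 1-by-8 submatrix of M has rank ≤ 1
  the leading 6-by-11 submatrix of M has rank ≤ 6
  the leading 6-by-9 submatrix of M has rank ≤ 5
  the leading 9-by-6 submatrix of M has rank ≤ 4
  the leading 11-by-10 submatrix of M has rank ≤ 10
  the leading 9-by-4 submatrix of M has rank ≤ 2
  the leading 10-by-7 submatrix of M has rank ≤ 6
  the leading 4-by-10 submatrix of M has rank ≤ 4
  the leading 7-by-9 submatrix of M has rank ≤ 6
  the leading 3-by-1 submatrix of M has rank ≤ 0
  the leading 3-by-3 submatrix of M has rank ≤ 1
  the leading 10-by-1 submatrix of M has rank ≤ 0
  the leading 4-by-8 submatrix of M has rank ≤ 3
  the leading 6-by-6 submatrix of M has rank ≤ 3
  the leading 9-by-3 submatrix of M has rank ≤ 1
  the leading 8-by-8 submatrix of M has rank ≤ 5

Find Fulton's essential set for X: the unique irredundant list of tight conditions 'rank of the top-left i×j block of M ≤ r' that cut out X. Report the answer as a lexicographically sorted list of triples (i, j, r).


The tightest implied rank at each (i,j), from the 29 conditions:

  R[1]: 0 | 0 | 0 | 0 | 0 | 1 | 1 | 1 | 1 | 1 | 1
  R[2]: 0 | 0 | 0 | 1 | 1 | 2 | 2 | 2 | 2 | 2 | 2
  R[3]: 0 | 0 | 0 | 1 | 2 | 3 | 3 | 3 | 3 | 3 | 3
  R[4]: 0 | 0 | 0 | 1 | 2 | 3 | 3 | 3 | 4 | 4 | 4
  R[5]: 0 | 0 | 0 | 1 | 2 | 3 | 4 | 4 | 5 | 5 | 5
  R[6]: 0 | 0 | 0 | 1 | 2 | 3 | 4 | 4 | 5 | 6 | 6
  R[7]: 0 | 1 | 1 | 2 | 3 | 4 | 5 | 5 | 6 | 7 | 7
  R[8]: 0 | 1 | 1 | 2 | 3 | 4 | 5 | 5 | 6 | 7 | 8
  R[9]: 0 | 1 | 1 | 2 | 3 | 4 | 5 | 6 | 7 | 8 | 9
  R[10]: 0 | 1 | 2 | 3 | 4 | 5 | 6 | 7 | 8 | 9 | 10
  R[11]: 1 | 2 | 3 | 4 | 5 | 6 | 7 | 8 | 9 | 10 | 11

so w = (6, 4, 5, 9, 7, 10, 2, 11, 8, 3, 1).

7 SE-corners of the 30-cell Rothe diagram give Ess(w):

[(1, 5, 0), (4, 8, 3), (6, 3, 0), (6, 8, 4), (8, 8, 5), (9, 3, 1), (10, 1, 0)]


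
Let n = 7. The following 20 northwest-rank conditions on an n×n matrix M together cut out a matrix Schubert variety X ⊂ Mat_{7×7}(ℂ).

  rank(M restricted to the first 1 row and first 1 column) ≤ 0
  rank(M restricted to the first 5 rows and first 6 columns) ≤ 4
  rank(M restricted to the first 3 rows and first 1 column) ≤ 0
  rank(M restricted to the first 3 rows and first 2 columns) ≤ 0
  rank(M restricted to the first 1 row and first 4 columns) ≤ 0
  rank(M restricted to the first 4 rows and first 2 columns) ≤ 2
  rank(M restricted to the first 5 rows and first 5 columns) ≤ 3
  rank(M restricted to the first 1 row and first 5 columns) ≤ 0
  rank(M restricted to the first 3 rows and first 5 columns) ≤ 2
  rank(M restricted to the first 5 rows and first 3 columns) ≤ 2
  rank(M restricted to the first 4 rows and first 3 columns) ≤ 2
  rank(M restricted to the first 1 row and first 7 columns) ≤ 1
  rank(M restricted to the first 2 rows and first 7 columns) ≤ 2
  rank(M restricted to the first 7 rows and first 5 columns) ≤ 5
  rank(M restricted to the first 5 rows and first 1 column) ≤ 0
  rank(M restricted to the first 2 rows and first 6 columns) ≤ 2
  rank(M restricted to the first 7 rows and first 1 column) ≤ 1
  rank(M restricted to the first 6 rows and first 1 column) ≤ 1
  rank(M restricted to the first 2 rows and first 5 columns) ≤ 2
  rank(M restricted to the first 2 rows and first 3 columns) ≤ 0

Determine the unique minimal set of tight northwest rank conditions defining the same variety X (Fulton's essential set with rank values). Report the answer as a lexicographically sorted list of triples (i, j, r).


Propagating the 20 rank bounds to every northwest block:

  R[1]: 0, 0, 0, 0, 0, 1, 1
  R[2]: 0, 0, 0, 1, 1, 2, 2
  R[3]: 0, 0, 1, 2, 2, 3, 3
  R[4]: 0, 1, 2, 3, 3, 4, 4
  R[5]: 0, 1, 2, 3, 3, 4, 5
  R[6]: 1, 2, 3, 4, 4, 5, 6
  R[7]: 1, 2, 3, 4, 5, 6, 7

so w = (6, 4, 3, 2, 7, 1, 5).

ℓ(w)=13; the 5 essential cells (i,j,r):

[(1, 5, 0), (2, 3, 0), (3, 2, 0), (5, 1, 0), (5, 5, 3)]


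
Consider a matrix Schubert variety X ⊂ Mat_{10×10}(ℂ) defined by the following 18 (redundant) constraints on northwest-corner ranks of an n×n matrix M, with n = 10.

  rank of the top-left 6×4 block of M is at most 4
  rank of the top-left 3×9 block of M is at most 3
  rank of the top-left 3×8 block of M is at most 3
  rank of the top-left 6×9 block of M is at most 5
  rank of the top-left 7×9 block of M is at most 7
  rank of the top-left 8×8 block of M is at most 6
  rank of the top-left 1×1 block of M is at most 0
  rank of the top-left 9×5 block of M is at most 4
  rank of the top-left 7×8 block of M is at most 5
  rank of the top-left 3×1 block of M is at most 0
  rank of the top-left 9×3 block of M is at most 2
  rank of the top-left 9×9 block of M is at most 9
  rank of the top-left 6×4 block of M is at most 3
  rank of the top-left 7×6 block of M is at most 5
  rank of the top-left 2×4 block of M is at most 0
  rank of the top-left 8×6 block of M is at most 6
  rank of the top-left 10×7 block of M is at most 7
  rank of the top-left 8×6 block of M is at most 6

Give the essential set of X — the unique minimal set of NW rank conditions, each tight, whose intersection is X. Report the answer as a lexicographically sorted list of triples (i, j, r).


Rank table r_w(10×10) implied by the 18 constraints:

  row 1: 0 | 0 | 0 | 0 | 1 | 1 | 1 | 1 | 1 | 1
  row 2: 0 | 0 | 0 | 0 | 1 | 2 | 2 | 2 | 2 | 2
  row 3: 0 | 1 | 1 | 1 | 2 | 3 | 3 | 3 | 3 | 3
  row 4: 1 | 2 | 2 | 2 | 3 | 4 | 4 | 4 | 4 | 4
  row 5: 1 | 2 | 2 | 3 | 4 | 5 | 5 | 5 | 5 | 5
  row 6: 1 | 2 | 2 | 3 | 4 | 5 | 5 | 5 | 5 | 6
  row 7: 1 | 2 | 2 | 3 | 4 | 5 | 5 | 5 | 6 | 7
  row 8: 1 | 2 | 2 | 3 | 4 | 5 | 6 | 6 | 7 | 8
  row 9: 1 | 2 | 2 | 3 | 4 | 5 | 6 | 7 | 8 | 9
  row 10: 1 | 2 | 3 | 4 | 5 | 6 | 7 | 8 | 9 | 10

giving w = (5, 6, 2, 1, 4, 10, 9, 7, 8, 3) via Δ²R.

D(w) has 19 cells with 5 SE-corners; essential set:

[(2, 4, 0), (3, 1, 0), (6, 9, 5), (7, 8, 5), (9, 3, 2)]


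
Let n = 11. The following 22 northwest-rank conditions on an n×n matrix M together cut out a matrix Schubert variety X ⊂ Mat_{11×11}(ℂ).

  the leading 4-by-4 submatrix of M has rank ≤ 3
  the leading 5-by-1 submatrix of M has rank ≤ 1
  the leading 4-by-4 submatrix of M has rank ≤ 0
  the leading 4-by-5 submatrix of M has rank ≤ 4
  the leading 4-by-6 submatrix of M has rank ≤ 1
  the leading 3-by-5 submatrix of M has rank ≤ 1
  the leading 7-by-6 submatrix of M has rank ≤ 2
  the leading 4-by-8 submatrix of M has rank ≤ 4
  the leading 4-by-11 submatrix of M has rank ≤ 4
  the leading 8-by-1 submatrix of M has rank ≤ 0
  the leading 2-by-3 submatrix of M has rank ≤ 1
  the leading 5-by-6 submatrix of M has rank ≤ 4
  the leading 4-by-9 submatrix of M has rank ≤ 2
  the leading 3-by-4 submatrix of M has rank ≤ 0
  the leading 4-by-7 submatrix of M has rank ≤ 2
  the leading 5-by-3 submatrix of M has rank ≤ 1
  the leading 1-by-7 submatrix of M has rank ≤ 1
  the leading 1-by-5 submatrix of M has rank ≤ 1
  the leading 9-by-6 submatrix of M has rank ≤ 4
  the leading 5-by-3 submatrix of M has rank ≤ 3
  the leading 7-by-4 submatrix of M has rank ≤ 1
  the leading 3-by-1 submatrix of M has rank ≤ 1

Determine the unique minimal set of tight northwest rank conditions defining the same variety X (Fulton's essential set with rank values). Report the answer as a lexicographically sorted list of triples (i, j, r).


Recovering R(i,j) via the rank-extension bound from the 22 conditions:

  i=1: 0 0 0 0 1 1 1 1 1 1 1
  i=2: 0 0 0 0 1 1 2 2 2 2 2
  i=3: 0 0 0 0 1 1 2 2 2 3 3
  i=4: 0 0 0 0 1 1 2 2 2 3 4
  i=5: 0 1 1 1 2 2 3 3 3 4 5
  i=6: 0 1 1 1 2 2 3 4 4 5 6
  i=7: 0 1 1 1 2 2 3 4 5 6 7
  i=8: 0 1 2 2 3 3 4 5 6 7 8
  i=9: 1 2 3 3 4 4 5 6 7 8 9
  i=10: 1 2 3 4 5 5 6 7 8 9 10
  i=11: 1 2 3 4 5 6 7 8 9 10 11

second differences of R give the permutation w = (5, 7, 10, 11, 2, 8, 9, 3, 1, 4, 6).

|D(w)|=33, |Ess(w)|=6:

[(4, 4, 0), (4, 6, 1), (4, 9, 2), (7, 4, 1), (7, 6, 2), (8, 1, 0)]


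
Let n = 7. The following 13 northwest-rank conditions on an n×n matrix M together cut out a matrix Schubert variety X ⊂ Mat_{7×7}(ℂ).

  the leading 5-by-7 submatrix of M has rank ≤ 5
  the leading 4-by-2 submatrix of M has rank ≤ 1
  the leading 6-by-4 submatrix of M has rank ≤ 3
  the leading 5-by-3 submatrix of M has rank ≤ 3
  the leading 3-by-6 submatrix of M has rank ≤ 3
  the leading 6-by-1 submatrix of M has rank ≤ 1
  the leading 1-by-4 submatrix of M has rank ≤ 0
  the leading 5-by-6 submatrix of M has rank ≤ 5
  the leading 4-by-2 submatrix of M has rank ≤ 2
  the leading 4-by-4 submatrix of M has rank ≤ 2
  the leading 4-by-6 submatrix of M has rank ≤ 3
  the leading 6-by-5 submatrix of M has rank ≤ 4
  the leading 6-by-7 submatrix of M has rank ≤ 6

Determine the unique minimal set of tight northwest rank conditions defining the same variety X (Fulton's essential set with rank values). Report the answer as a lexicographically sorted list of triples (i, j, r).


Recovering R(i,j) via the rank-extension bound from the 13 conditions:

  i=1: 0  0  0  0  1  1  1
  i=2: 1  1  1  1  2  2  2
  i=3: 1  1  2  2  3  3  3
  i=4: 1  1  2  2  3  3  4
  i=5: 1  2  3  3  4  4  5
  i=6: 1  2  3  3  4  5  6
  i=7: 1  2  3  4  5  6  7

the unique w with this rank table is (5, 1, 3, 7, 2, 6, 4).

ℓ(w)=9; the 5 essential cells (i,j,r):

[(1, 4, 0), (4, 2, 1), (4, 4, 2), (4, 6, 3), (6, 4, 3)]


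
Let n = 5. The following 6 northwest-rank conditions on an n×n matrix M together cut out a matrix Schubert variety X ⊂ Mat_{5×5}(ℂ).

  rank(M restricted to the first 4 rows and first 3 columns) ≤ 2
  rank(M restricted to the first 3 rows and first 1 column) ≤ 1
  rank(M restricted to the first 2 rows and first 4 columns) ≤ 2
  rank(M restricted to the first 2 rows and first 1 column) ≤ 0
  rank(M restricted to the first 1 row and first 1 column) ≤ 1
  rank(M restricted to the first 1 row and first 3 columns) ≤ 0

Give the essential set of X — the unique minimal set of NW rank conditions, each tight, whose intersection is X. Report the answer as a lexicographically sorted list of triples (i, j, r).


Propagating the 6 rank bounds to every northwest block:

  0, 0, 0, 1, 1
  0, 1, 1, 2, 2
  1, 2, 2, 3, 3
  1, 2, 2, 3, 4
  1, 2, 3, 4, 5

reading off 1-entries of Δ²R: w = (4, 2, 1, 5, 3).

D(w) has 5 cells with 3 SE-corners; essential set:

[(1, 3, 0), (2, 1, 0), (4, 3, 2)]


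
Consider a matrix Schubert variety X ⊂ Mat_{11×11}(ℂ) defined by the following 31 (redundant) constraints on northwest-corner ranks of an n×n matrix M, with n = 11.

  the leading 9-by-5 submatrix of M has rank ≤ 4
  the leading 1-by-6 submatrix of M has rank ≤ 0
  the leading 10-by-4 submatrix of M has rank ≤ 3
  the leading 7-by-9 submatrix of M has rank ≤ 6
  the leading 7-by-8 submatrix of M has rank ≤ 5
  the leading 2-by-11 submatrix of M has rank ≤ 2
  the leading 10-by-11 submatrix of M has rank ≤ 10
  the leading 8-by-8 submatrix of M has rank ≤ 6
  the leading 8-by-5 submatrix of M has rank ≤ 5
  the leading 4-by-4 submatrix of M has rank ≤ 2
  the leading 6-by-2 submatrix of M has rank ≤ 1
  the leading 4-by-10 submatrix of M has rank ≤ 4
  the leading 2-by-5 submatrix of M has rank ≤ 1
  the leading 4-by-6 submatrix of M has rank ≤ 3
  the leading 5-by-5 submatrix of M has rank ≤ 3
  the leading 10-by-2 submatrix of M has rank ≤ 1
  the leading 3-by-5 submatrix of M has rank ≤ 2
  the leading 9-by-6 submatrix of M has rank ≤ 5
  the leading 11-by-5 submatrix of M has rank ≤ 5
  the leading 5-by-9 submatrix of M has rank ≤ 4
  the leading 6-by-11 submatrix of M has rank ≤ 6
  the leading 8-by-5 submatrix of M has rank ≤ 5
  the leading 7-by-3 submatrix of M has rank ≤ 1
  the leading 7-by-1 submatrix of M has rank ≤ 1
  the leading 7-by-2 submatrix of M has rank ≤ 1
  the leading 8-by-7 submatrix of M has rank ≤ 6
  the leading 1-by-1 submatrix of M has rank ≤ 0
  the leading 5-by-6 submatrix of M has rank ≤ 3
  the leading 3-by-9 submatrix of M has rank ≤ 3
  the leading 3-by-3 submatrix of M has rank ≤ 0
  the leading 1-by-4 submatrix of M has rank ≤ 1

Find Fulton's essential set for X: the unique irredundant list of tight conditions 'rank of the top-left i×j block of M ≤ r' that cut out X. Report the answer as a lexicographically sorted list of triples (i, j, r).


Rank table r_w(11×11) implied by the 31 constraints:

  R[1]: 0  0  0  0  0  0  1  1  1  1  1
  R[2]: 0  0  0  1  1  1  2  2  2  2  2
  R[3]: 0  0  0  1  2  2  3  3  3  3  3
  R[4]: 1  1  1  2  3  3  4  4  4  4  4
  R[5]: 1  1  1  2  3  3  4  4  4  5  5
  R[6]: 1  1  1  2  3  4  5  5  5  6  6
  R[7]: 1  1  1  2  3  4  5  5  6  7  7
  R[8]: 1  1  2  3  4  5  6  6  7  8  8
  R[9]: 1  1  2  3  4  5  6  7  8  9  9
  R[10]: 1  1  2  3  4  5  6  7  8  9  10
  R[11]: 1  2  3  4  5  6  7  8  9  10  11

second differences of R give the permutation w = (7, 4, 5, 1, 10, 6, 9, 3, 8, 11, 2).

ℓ(w)=25; the 7 essential cells (i,j,r):

[(1, 6, 0), (3, 3, 0), (5, 6, 3), (5, 9, 4), (7, 3, 1), (7, 8, 5), (10, 2, 1)]


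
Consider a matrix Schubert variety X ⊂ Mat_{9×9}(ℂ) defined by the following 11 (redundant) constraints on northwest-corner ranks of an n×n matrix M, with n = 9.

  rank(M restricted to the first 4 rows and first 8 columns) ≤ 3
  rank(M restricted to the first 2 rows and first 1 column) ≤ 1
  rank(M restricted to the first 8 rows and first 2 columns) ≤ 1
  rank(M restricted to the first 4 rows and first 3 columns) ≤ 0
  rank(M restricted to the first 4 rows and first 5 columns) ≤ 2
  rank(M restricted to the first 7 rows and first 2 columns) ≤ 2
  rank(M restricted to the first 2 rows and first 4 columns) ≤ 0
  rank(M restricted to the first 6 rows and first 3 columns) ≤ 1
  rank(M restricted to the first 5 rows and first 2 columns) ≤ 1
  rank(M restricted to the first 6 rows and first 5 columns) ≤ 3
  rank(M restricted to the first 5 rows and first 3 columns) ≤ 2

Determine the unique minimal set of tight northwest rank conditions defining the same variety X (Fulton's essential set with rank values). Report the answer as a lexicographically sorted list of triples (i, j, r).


Computing R[i][j] = min implied NW-rank bound (n=9, 11 conditions):

  R[1]: 0  0  0  0  1  1  1  1  1
  R[2]: 0  0  0  0  1  2  2  2  2
  R[3]: 0  0  0  1  2  3  3  3  3
  R[4]: 0  0  0  1  2  3  3  3  4
  R[5]: 1  1  1  2  3  4  4  4  5
  R[6]: 1  1  1  2  3  4  5  5  6
  R[7]: 1  1  2  3  4  5  6  6  7
  R[8]: 1  1  2  3  4  5  6  7  8
  R[9]: 1  2  3  4  5  6  7  8  9

second differences of R give the permutation w = (5, 6, 4, 9, 1, 7, 3, 8, 2).

Rothe diagram D(w) (20 cells), 5 SE-corners (essential conditions):

[(2, 4, 0), (4, 3, 0), (4, 8, 3), (6, 3, 1), (8, 2, 1)]


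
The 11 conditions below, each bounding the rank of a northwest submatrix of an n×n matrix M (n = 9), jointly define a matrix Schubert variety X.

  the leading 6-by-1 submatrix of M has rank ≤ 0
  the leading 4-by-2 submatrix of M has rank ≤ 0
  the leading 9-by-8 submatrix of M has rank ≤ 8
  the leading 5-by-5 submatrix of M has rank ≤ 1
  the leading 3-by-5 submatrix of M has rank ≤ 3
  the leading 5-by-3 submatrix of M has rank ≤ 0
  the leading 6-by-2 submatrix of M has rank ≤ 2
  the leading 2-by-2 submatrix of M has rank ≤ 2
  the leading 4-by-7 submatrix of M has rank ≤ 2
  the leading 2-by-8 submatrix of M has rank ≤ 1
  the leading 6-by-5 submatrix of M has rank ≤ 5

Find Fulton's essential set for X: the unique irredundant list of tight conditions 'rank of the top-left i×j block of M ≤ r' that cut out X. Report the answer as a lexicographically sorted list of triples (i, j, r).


Reconstructing r_w from the 11 given conditions:

  0 0 0 1 1 1 1 1 1
  0 0 0 1 1 1 1 1 2
  0 0 0 1 1 2 2 2 3
  0 0 0 1 1 2 2 3 4
  0 0 0 1 1 2 3 4 5
  0 1 1 2 2 3 4 5 6
  1 2 2 3 3 4 5 6 7
  1 2 3 4 4 5 6 7 8
  1 2 3 4 5 6 7 8 9

the unique w with this rank table is (4, 9, 6, 8, 7, 2, 1, 3, 5).

|D(w)|=24, |Ess(w)|=5:

[(2, 8, 1), (4, 7, 2), (5, 3, 0), (5, 5, 1), (6, 1, 0)]


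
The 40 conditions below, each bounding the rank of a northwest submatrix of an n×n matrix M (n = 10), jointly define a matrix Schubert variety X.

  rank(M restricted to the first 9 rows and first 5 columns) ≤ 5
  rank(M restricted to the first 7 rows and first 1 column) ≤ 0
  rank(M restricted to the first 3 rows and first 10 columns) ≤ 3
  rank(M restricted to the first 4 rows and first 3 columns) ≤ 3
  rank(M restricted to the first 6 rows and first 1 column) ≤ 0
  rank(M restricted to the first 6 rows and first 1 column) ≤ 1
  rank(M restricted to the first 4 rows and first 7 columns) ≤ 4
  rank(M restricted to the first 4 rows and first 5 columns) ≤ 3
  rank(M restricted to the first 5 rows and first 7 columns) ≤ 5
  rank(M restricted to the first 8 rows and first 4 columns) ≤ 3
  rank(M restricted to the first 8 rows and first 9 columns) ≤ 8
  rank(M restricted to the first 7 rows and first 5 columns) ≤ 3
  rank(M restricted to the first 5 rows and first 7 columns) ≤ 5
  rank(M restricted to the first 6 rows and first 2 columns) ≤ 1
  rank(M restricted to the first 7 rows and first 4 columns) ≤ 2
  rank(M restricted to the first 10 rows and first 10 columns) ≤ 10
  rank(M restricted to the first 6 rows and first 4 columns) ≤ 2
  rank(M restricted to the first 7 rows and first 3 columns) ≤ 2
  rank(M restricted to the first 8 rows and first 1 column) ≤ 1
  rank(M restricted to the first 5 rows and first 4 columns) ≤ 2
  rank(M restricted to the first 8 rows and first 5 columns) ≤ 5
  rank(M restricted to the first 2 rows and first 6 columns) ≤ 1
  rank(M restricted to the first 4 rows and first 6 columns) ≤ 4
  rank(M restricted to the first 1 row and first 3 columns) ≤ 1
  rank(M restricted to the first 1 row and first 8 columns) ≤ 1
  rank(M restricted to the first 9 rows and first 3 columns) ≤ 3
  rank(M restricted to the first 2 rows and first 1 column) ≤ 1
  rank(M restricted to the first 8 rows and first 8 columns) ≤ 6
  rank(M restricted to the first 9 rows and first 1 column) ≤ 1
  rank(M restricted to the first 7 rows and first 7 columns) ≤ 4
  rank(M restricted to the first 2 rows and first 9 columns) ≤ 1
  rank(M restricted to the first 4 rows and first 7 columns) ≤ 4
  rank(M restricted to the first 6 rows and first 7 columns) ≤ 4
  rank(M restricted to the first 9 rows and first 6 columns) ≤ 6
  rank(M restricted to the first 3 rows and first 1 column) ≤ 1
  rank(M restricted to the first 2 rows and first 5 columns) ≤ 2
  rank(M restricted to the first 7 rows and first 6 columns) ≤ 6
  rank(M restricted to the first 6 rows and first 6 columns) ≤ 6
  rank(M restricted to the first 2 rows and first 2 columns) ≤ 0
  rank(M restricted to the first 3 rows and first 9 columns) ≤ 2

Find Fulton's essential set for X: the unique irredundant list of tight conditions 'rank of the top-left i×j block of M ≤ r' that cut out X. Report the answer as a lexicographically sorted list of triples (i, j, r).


Propagating the 40 rank bounds to every northwest block:

  R[1]: 0 0 1 1 1 1 1 1 1 1
  R[2]: 0 0 1 1 1 1 1 1 1 2
  R[3]: 0 1 2 2 2 2 2 2 2 3
  R[4]: 0 1 2 2 3 3 3 3 3 4
  R[5]: 0 1 2 2 3 4 4 4 4 5
  R[6]: 0 1 2 2 3 4 4 5 5 6
  R[7]: 0 1 2 2 3 4 4 5 6 7
  R[8]: 1 2 3 3 4 5 5 6 7 8
  R[9]: 1 2 3 4 5 6 6 7 8 9
  R[10]: 1 2 3 4 5 6 7 8 9 10

hence w(1..10) = (3, 10, 2, 5, 6, 8, 9, 1, 4, 7).

5 SE-corners of the 21-cell Rothe diagram give Ess(w):

[(2, 2, 0), (2, 9, 1), (7, 1, 0), (7, 4, 2), (7, 7, 4)]


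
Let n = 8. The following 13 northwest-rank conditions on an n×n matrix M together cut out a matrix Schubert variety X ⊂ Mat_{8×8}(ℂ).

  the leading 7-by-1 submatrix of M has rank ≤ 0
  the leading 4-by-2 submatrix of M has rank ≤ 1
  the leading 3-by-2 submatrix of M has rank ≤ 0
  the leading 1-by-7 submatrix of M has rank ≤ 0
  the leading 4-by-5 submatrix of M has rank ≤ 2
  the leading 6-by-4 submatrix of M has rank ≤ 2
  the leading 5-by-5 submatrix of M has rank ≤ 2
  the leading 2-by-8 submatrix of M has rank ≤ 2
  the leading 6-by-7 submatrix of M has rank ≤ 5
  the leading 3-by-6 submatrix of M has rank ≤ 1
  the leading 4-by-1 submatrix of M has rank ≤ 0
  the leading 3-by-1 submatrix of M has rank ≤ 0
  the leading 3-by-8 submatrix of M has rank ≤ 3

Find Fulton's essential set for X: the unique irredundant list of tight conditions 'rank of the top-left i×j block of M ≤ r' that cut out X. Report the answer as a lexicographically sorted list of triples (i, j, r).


Computing R[i][j] = min implied NW-rank bound (n=8, 13 conditions):

  0 | 0 | 0 | 0 | 0 | 0 | 0 | 1
  0 | 0 | 1 | 1 | 1 | 1 | 1 | 2
  0 | 0 | 1 | 1 | 1 | 1 | 2 | 3
  0 | 1 | 2 | 2 | 2 | 2 | 3 | 4
  0 | 1 | 2 | 2 | 2 | 3 | 4 | 5
  0 | 1 | 2 | 2 | 3 | 4 | 5 | 6
  0 | 1 | 2 | 3 | 4 | 5 | 6 | 7
  1 | 2 | 3 | 4 | 5 | 6 | 7 | 8

so w = (8, 3, 7, 2, 6, 5, 4, 1).

Rothe diagram D(w) (21 cells), 6 SE-corners (essential conditions):

[(1, 7, 0), (3, 2, 0), (3, 6, 1), (5, 5, 2), (6, 4, 2), (7, 1, 0)]


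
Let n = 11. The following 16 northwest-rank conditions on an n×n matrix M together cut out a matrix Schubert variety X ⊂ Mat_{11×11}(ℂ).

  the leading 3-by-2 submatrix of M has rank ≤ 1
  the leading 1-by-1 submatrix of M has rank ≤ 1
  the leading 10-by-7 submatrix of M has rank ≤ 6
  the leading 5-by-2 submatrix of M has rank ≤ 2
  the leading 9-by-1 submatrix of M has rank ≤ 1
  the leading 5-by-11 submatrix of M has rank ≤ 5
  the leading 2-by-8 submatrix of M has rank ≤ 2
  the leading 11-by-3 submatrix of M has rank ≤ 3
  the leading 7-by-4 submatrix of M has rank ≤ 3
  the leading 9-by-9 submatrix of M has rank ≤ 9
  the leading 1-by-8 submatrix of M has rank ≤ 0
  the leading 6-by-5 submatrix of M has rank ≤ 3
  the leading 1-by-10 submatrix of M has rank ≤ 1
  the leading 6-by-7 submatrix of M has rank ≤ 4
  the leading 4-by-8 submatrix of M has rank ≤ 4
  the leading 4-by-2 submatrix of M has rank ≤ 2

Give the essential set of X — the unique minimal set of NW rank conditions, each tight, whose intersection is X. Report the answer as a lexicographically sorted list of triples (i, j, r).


Recovering R(i,j) via the rank-extension bound from the 16 conditions:

  0 | 0 | 0 | 0 | 0 | 0 | 0 | 0 | 1 | 1 | 1
  1 | 1 | 1 | 1 | 1 | 1 | 1 | 1 | 2 | 2 | 2
  1 | 1 | 2 | 2 | 2 | 2 | 2 | 2 | 3 | 3 | 3
  1 | 2 | 3 | 3 | 3 | 3 | 3 | 3 | 4 | 4 | 4
  1 | 2 | 3 | 3 | 3 | 4 | 4 | 4 | 5 | 5 | 5
  1 | 2 | 3 | 3 | 3 | 4 | 4 | 5 | 6 | 6 | 6
  1 | 2 | 3 | 3 | 4 | 5 | 5 | 6 | 7 | 7 | 7
  1 | 2 | 3 | 4 | 5 | 6 | 6 | 7 | 8 | 8 | 8
  1 | 2 | 3 | 4 | 5 | 6 | 6 | 7 | 8 | 9 | 9
  1 | 2 | 3 | 4 | 5 | 6 | 6 | 7 | 8 | 9 | 10
  1 | 2 | 3 | 4 | 5 | 6 | 7 | 8 | 9 | 10 | 11

the unique w with this rank table is (9, 1, 3, 2, 6, 8, 5, 4, 10, 11, 7).

6 SE-corners of the 17-cell Rothe diagram give Ess(w):

[(1, 8, 0), (3, 2, 1), (6, 5, 3), (6, 7, 4), (7, 4, 3), (10, 7, 6)]


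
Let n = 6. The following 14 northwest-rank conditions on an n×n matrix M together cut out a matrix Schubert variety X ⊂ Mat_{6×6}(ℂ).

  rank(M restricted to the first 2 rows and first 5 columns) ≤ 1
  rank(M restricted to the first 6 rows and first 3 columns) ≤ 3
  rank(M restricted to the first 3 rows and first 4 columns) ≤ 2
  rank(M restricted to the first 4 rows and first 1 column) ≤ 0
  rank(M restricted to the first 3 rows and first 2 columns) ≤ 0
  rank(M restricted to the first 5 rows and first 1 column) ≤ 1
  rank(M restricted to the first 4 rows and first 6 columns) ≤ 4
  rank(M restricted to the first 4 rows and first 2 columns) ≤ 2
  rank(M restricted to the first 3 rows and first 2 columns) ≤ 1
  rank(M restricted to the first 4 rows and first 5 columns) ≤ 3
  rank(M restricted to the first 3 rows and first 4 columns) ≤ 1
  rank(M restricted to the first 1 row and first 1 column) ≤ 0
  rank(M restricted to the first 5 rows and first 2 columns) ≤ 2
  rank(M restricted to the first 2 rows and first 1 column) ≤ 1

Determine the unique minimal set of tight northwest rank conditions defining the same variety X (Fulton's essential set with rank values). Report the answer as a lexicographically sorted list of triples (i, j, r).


Recovering R(i,j) via the rank-extension bound from the 14 conditions:

  0, 0, 1, 1, 1, 1
  0, 0, 1, 1, 1, 2
  0, 0, 1, 1, 2, 3
  0, 1, 2, 2, 3, 4
  1, 2, 3, 3, 4, 5
  1, 2, 3, 4, 5, 6

hence w(1..6) = (3, 6, 5, 2, 1, 4).

4 SE-corners of the 10-cell Rothe diagram give Ess(w):

[(2, 5, 1), (3, 2, 0), (3, 4, 1), (4, 1, 0)]


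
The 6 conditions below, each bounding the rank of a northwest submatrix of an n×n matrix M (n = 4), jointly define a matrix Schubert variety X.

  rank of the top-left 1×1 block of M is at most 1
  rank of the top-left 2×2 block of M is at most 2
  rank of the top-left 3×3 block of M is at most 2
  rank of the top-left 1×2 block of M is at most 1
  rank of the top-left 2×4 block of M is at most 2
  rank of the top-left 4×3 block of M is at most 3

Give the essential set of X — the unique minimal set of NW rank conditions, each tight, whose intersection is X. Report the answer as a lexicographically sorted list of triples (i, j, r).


Recovering R(i,j) via the rank-extension bound from the 6 conditions:

  1  1  1  1
  1  2  2  2
  1  2  2  3
  1  2  3  4

hence w(1..4) = (1, 2, 4, 3).

Rothe diagram D(w) (1 cell), 1 SE-corner (essential condition):

[(3, 3, 2)]


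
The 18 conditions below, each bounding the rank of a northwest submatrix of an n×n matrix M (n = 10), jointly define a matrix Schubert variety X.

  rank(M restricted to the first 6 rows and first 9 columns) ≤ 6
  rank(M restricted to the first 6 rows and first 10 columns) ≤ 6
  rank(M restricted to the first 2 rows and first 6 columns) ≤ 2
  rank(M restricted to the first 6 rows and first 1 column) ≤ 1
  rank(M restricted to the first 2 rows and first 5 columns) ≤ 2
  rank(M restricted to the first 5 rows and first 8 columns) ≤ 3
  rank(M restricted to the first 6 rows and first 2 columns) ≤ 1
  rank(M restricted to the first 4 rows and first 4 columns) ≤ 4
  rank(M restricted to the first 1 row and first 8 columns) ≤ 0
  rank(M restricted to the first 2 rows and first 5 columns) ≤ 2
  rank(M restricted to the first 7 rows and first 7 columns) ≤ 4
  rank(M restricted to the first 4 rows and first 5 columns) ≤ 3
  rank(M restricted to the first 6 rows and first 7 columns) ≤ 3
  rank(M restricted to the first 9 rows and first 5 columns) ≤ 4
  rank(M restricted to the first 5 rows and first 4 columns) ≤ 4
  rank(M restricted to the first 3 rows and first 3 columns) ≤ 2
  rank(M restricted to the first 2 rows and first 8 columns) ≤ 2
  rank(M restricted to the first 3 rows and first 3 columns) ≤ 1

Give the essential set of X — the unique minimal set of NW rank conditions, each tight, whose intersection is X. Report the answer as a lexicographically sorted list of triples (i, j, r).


The tightest implied rank at each (i,j), from the 18 conditions:

  R[1]: 0, 0, 0, 0, 0, 0, 0, 0, 1, 1
  R[2]: 1, 1, 1, 1, 1, 1, 1, 1, 2, 2
  R[3]: 1, 1, 1, 2, 2, 2, 2, 2, 3, 3
  R[4]: 1, 1, 2, 3, 3, 3, 3, 3, 4, 4
  R[5]: 1, 1, 2, 3, 3, 3, 3, 3, 4, 5
  R[6]: 1, 1, 2, 3, 3, 3, 3, 4, 5, 6
  R[7]: 1, 2, 3, 4, 4, 4, 4, 5, 6, 7
  R[8]: 1, 2, 3, 4, 4, 5, 5, 6, 7, 8
  R[9]: 1, 2, 3, 4, 4, 5, 6, 7, 8, 9
  R[10]: 1, 2, 3, 4, 5, 6, 7, 8, 9, 10

reading off 1-entries of Δ²R: w = (9, 1, 4, 3, 10, 8, 2, 6, 7, 5).

D(w) has 22 cells with 6 SE-corners; essential set:

[(1, 8, 0), (3, 3, 1), (5, 8, 3), (6, 2, 1), (6, 7, 3), (9, 5, 4)]
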